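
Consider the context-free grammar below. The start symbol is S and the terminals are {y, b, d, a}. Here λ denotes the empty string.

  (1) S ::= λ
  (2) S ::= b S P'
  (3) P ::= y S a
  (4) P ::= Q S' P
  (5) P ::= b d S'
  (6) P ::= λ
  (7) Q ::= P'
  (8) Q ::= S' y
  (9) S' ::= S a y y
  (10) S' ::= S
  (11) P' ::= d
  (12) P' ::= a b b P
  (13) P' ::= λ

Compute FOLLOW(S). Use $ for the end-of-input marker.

FIRST(S): from S::=λ we get {λ}; from S::=b S P' we get {b}. So FIRST(S) = {λ, b}.
FIRST(P'): from P'::=d we get {d}; from P'::=a b b P we get {a}; from P'::=λ we get {λ}. So FIRST(P') = {λ, a, d}.
FIRST(S'): from S'::=S a y y we get {a, b}; from S'::=S we get {λ, b}. So FIRST(S') = {λ, a, b}.
FIRST(Q): from Q::=P' we get {λ, a, d}; from Q::=S' y we get {a, b, y}. So FIRST(Q) = {λ, a, b, d, y}.
FIRST(P): from P::=y S a we get {y}; from P::=Q S' P we get {λ, a, b, d, y}; from P::=b d S' we get {b}; from P::=λ we get {λ}. So FIRST(P) = {λ, a, b, d, y}.
FOLLOW(S) includes $ since S is the start symbol.
FOLLOW(S): in S::=b S P', S is followed by P' with FIRST {λ, a, d}; in S::=b S P', the suffix after S is nullable (adds nothing new); in P::=y S a, S is followed by a with FIRST {a}; in S'::=S a y y, S is followed by a y y with FIRST {a}; in S'::=S, the suffix after S is empty, so FOLLOW(S) ⊇ FOLLOW(S') = {$, a, b, d, y}. Thus FOLLOW(S) = {$, a, b, d, y}.
FOLLOW(P): in P::=Q S' P, the suffix after P is empty (adds nothing new); in P'::=a b b P, the suffix after P is empty, so FOLLOW(P) ⊇ FOLLOW(P') = {$, a, b, d, y}. Thus FOLLOW(P) = {$, a, b, d, y}.
FOLLOW(Q): in P::=Q S' P, Q is followed by S' P with FIRST {λ, a, b, d, y}; in P::=Q S' P, the suffix after Q is nullable, so FOLLOW(Q) ⊇ FOLLOW(P) = {$, a, b, d, y}. Thus FOLLOW(Q) = {$, a, b, d, y}.
FOLLOW(S'): in P::=Q S' P, S' is followed by P with FIRST {λ, a, b, d, y}; in P::=Q S' P, the suffix after S' is nullable, so FOLLOW(S') ⊇ FOLLOW(P) = {$, a, b, d, y}; in P::=b d S', the suffix after S' is empty, so FOLLOW(S') ⊇ FOLLOW(P) = {$, a, b, d, y}; in Q::=S' y, S' is followed by y with FIRST {y}. Thus FOLLOW(S') = {$, a, b, d, y}.
FOLLOW(P'): in S::=b S P', the suffix after P' is empty, so FOLLOW(P') ⊇ FOLLOW(S) = {$, a, b, d, y}; in Q::=P', the suffix after P' is empty, so FOLLOW(P') ⊇ FOLLOW(Q) = {$, a, b, d, y}. Thus FOLLOW(P') = {$, a, b, d, y}.

{$, a, b, d, y}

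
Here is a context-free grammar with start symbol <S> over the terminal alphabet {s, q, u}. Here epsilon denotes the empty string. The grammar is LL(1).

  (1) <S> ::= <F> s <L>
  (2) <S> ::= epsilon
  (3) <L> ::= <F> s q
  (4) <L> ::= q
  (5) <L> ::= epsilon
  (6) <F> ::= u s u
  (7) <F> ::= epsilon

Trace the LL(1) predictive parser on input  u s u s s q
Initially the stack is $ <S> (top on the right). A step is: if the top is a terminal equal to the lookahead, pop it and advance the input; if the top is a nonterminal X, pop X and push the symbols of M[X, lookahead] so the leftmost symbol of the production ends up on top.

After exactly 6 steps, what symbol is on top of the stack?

step 1: stack=$ <S>  input=u s u s s q $  — expand <S> ::= <F> s <L>
step 2: stack=$ <L> s <F>  input=u s u s s q $  — expand <F> ::= u s u
step 3: stack=$ <L> s u s u  input=u s u s s q $  — match u
step 4: stack=$ <L> s u s  input=s u s s q $  — match s
step 5: stack=$ <L> s u  input=u s s q $  — match u
step 6: stack=$ <L> s  input=s s q $  — match s
Stack after step 6: $ <L> (top = <L>).

<L>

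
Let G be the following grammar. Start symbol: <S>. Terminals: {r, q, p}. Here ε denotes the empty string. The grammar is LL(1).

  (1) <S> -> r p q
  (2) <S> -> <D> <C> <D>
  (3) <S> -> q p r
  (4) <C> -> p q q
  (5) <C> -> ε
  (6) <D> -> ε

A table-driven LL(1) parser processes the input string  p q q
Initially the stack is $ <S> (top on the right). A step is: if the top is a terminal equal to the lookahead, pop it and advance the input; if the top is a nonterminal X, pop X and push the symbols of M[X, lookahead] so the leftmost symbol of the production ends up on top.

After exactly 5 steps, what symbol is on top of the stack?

     Stack          Input    Action
  1  $ <S>          p q q $  expand <S> -> <D> <C> <D>
  2  $ <D> <C> <D>  p q q $  expand <D> -> ε
  3  $ <D> <C>      p q q $  expand <C> -> p q q
  4  $ <D> q q p    p q q $  match p
  5  $ <D> q q      q q $    match q
Stack after step 5: $ <D> q (top = q).

q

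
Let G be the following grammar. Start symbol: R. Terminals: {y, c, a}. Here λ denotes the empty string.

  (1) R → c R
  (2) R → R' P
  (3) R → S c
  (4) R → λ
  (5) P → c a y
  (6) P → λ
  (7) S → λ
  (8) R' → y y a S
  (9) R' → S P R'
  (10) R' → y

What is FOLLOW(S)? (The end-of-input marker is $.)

{$, c, y}

FIRST(P): from P→c a y we get {c}; from P→λ we get {λ}. So FIRST(P) = {λ, c}.
FIRST(S): from S→λ we get {λ}. So FIRST(S) = {λ}.
FIRST(R'): from R'→y y a S we get {y}; from R'→S P R' we get {c, y}; from R'→y we get {y}. So FIRST(R') = {c, y}.
FIRST(R): from R→c R we get {c}; from R→R' P we get {c, y}; from R→S c we get {c}; from R→λ we get {λ}. So FIRST(R) = {λ, c, y}.
FOLLOW(R) includes $ since R is the start symbol.
FOLLOW(R): in R→c R, the suffix after R is empty (adds nothing new). Thus FOLLOW(R) = {$}.
FOLLOW(P): in R→R' P, the suffix after P is empty, so FOLLOW(P) ⊇ FOLLOW(R) = {$}; in R'→S P R', P is followed by R' with FIRST {c, y}. Thus FOLLOW(P) = {$, c, y}.
FOLLOW(R'): in R→R' P, R' is followed by P with FIRST {λ, c}; in R→R' P, the suffix after R' is nullable, so FOLLOW(R') ⊇ FOLLOW(R) = {$}; in R'→S P R', the suffix after R' is empty (adds nothing new). Thus FOLLOW(R') = {$, c}.
FOLLOW(S): in R→S c, S is followed by c with FIRST {c}; in R'→y y a S, the suffix after S is empty, so FOLLOW(S) ⊇ FOLLOW(R') = {$, c}; in R'→S P R', S is followed by P R' with FIRST {c, y}. Thus FOLLOW(S) = {$, c, y}.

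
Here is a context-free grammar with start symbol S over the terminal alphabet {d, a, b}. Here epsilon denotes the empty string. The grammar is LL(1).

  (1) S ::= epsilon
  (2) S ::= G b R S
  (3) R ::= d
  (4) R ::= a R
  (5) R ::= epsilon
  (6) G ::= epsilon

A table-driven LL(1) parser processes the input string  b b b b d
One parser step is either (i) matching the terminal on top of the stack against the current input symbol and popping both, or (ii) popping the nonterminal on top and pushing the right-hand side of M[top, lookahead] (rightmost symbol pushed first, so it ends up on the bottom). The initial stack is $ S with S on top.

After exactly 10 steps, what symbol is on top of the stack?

step 1: stack=$ S  input=b b b b d $  — expand S ::= G b R S
step 2: stack=$ S R b G  input=b b b b d $  — expand G ::= epsilon
step 3: stack=$ S R b  input=b b b b d $  — match b
step 4: stack=$ S R  input=b b b d $  — expand R ::= epsilon
step 5: stack=$ S  input=b b b d $  — expand S ::= G b R S
step 6: stack=$ S R b G  input=b b b d $  — expand G ::= epsilon
step 7: stack=$ S R b  input=b b b d $  — match b
step 8: stack=$ S R  input=b b d $  — expand R ::= epsilon
step 9: stack=$ S  input=b b d $  — expand S ::= G b R S
step 10: stack=$ S R b G  input=b b d $  — expand G ::= epsilon
Stack after step 10: $ S R b (top = b).

b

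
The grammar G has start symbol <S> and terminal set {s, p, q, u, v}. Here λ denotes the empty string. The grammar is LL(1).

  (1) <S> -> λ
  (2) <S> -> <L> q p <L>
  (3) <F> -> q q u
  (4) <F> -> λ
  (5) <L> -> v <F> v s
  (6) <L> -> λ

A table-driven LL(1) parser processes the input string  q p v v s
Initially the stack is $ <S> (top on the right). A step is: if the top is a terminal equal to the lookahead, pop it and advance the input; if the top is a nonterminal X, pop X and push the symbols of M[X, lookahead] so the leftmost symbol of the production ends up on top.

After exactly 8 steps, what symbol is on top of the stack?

step 1: stack=$ <S>  input=q p v v s $  — expand <S> -> <L> q p <L>
step 2: stack=$ <L> p q <L>  input=q p v v s $  — expand <L> -> λ
step 3: stack=$ <L> p q  input=q p v v s $  — match q
step 4: stack=$ <L> p  input=p v v s $  — match p
step 5: stack=$ <L>  input=v v s $  — expand <L> -> v <F> v s
step 6: stack=$ s v <F> v  input=v v s $  — match v
step 7: stack=$ s v <F>  input=v s $  — expand <F> -> λ
step 8: stack=$ s v  input=v s $  — match v
Stack after step 8: $ s (top = s).

s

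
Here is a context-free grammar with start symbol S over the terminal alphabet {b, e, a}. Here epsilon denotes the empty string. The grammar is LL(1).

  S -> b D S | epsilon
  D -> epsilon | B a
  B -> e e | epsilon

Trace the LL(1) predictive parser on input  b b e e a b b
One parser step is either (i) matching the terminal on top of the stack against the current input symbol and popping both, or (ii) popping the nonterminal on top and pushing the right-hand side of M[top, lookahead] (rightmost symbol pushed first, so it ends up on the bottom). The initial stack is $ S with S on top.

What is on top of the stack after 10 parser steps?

S

step 1: stack=$ S  input=b b e e a b b $  — expand S -> b D S
step 2: stack=$ S D b  input=b b e e a b b $  — match b
step 3: stack=$ S D  input=b e e a b b $  — expand D -> epsilon
step 4: stack=$ S  input=b e e a b b $  — expand S -> b D S
step 5: stack=$ S D b  input=b e e a b b $  — match b
step 6: stack=$ S D  input=e e a b b $  — expand D -> B a
step 7: stack=$ S a B  input=e e a b b $  — expand B -> e e
step 8: stack=$ S a e e  input=e e a b b $  — match e
step 9: stack=$ S a e  input=e a b b $  — match e
step 10: stack=$ S a  input=a b b $  — match a
Stack after step 10: $ S (top = S).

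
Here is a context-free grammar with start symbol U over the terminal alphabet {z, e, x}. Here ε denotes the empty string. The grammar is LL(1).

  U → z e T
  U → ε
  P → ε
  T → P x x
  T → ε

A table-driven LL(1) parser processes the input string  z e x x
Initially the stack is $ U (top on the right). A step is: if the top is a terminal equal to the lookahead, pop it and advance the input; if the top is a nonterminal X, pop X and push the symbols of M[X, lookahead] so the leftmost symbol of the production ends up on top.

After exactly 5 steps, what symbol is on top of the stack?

     Stack    Input      Action
  1  $ U      z e x x $  expand U → z e T
  2  $ T e z  z e x x $  match z
  3  $ T e    e x x $    match e
  4  $ T      x x $      expand T → P x x
  5  $ x x P  x x $      expand P → ε
Stack after step 5: $ x x (top = x).

x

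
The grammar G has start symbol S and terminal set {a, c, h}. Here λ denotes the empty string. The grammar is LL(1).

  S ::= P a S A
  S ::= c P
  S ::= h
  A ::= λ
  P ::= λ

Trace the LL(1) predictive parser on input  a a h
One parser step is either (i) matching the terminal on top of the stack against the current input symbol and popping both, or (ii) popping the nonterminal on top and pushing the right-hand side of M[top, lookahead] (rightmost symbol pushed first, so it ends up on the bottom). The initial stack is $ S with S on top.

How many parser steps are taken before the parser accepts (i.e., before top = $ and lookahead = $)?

10

      Stack        Input    Action
   1  $ S          a a h $  expand S ::= P a S A
   2  $ A S a P    a a h $  expand P ::= λ
   3  $ A S a      a a h $  match a
   4  $ A S        a h $    expand S ::= P a S A
   5  $ A A S a P  a h $    expand P ::= λ
   6  $ A A S a    a h $    match a
   7  $ A A S      h $      expand S ::= h
   8  $ A A h      h $      match h
   9  $ A A        $        expand A ::= λ
  10  $ A          $        expand A ::= λ
Accept reached after 10 steps.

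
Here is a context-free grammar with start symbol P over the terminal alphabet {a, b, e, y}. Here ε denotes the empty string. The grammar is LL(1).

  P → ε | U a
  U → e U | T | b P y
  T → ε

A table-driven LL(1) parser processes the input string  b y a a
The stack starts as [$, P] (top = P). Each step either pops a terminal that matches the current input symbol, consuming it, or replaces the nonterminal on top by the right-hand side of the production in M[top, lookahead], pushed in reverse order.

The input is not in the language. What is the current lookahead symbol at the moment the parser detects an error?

a

step 1: stack=$ P  input=b y a a $  — expand P → U a
step 2: stack=$ a U  input=b y a a $  — expand U → b P y
step 3: stack=$ a y P b  input=b y a a $  — match b
step 4: stack=$ a y P  input=y a a $  — expand P → ε
step 5: stack=$ a y  input=y a a $  — match y
step 6: stack=$ a  input=a a $  — match a
step 7: stack=$  input=a $  — error: stack empty but input remains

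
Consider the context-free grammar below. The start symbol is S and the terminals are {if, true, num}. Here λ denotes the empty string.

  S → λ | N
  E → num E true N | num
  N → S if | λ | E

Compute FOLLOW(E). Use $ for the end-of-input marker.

{$, if, true}

FIRST(E) = {num}
FIRST(S) = {λ, if, num}  (via N)
FIRST(N) = {λ, if, num}  (via S if, E)
FOLLOW(S) includes $ since S is the start symbol.
FOLLOW(S): in N→S if, S is followed by if with FIRST {if}. Thus FOLLOW(S) = {$, if}.
FOLLOW(E): in E→num E true N, E is followed by true N with FIRST {true}; in N→E, the suffix after E is empty, so FOLLOW(E) ⊇ FOLLOW(N) = {$, if, true}. Thus FOLLOW(E) = {$, if, true}.
FOLLOW(N): in S→N, the suffix after N is empty, so FOLLOW(N) ⊇ FOLLOW(S) = {$, if}; in E→num E true N, the suffix after N is empty, so FOLLOW(N) ⊇ FOLLOW(E) = {$, if, true}. Thus FOLLOW(N) = {$, if, true}.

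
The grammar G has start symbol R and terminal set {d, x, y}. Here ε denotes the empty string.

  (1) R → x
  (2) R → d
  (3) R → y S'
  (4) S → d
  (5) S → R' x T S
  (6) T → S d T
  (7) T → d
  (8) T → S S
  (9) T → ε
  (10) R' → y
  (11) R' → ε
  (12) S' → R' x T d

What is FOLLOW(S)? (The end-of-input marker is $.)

{d, x, y}

FIRST(R) = {d, x, y}
FIRST(R') = {ε, y}
FIRST(S) = {d, x, y}  (via R' x T S)
FIRST(S') = {x, y}  (via R' x T d)
FIRST(T) = {ε, d, x, y}  (via S d T, S S)
FOLLOW(R) includes $ since R is the start symbol.
FOLLOW(R): R appears on no right-hand side. Thus FOLLOW(R) = {$}.
FOLLOW(T): in S→R' x T S, T is followed by S with FIRST {d, x, y}; in T→S d T, the suffix after T is empty (adds nothing new); in S'→R' x T d, T is followed by d with FIRST {d}. Thus FOLLOW(T) = {d, x, y}.
FOLLOW(S): in S→R' x T S, the suffix after S is empty (adds nothing new); in T→S d T, S is followed by d T with FIRST {d}; in T→S S (occurrence 1), S is followed by S with FIRST {d, x, y}; in T→S S (occurrence 2), the suffix after S is empty, so FOLLOW(S) ⊇ FOLLOW(T) = {d, x, y}. Thus FOLLOW(S) = {d, x, y}.
FOLLOW(R'): in S→R' x T S, R' is followed by x T S with FIRST {x}; in S'→R' x T d, R' is followed by x T d with FIRST {x}. Thus FOLLOW(R') = {x}.
FOLLOW(S'): in R→y S', the suffix after S' is empty, so FOLLOW(S') ⊇ FOLLOW(R) = {$}. Thus FOLLOW(S') = {$}.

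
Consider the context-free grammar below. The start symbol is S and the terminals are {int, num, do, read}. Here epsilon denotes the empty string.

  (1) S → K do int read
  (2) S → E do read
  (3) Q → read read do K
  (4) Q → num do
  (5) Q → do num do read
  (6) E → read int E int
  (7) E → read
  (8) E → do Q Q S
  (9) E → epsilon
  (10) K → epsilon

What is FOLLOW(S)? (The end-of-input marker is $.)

FIRST(Q): from Q→read read do K we get {read}; from Q→num do we get {num}; from Q→do num do read we get {do}. So FIRST(Q) = {do, num, read}.
FIRST(E): from E→read int E int we get {read}; from E→read we get {read}; from E→do Q Q S we get {do}; from E→epsilon we get {epsilon}. So FIRST(E) = {epsilon, do, read}.
FIRST(K): from K→epsilon we get {epsilon}. So FIRST(K) = {epsilon}.
FIRST(S): from S→K do int read we get {do}; from S→E do read we get {do, read}. So FIRST(S) = {do, read}.
FOLLOW(S) includes $ since S is the start symbol.
FOLLOW(Q): in E→do Q Q S (occurrence 1), Q is followed by Q S with FIRST {do, num, read}; in E→do Q Q S (occurrence 2), Q is followed by S with FIRST {do, read}. Thus FOLLOW(Q) = {do, num, read}.
FOLLOW(E): in S→E do read, E is followed by do read with FIRST {do}; in E→read int E int, E is followed by int with FIRST {int}. Thus FOLLOW(E) = {do, int}.
FOLLOW(S): in E→do Q Q S, the suffix after S is empty, so FOLLOW(S) ⊇ FOLLOW(E) = {do, int}. Thus FOLLOW(S) = {$, do, int}.
FOLLOW(K): in S→K do int read, K is followed by do int read with FIRST {do}; in Q→read read do K, the suffix after K is empty, so FOLLOW(K) ⊇ FOLLOW(Q) = {do, num, read}. Thus FOLLOW(K) = {do, num, read}.

{$, do, int}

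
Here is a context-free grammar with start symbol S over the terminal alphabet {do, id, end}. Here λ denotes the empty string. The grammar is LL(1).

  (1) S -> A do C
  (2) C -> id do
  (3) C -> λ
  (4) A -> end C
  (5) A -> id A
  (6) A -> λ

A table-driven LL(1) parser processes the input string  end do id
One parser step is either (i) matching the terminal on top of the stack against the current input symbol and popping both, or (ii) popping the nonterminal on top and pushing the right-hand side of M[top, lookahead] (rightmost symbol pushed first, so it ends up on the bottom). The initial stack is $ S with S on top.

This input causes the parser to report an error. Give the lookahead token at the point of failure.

$

     Stack         Input        Action
  1  $ S           end do id $  expand S -> A do C
  2  $ C do A      end do id $  expand A -> end C
  3  $ C do C end  end do id $  match end
  4  $ C do C      do id $      expand C -> λ
  5  $ C do        do id $      match do
  6  $ C           id $         expand C -> id do
  7  $ do id       id $         match id
  8  $ do          $            error: top is terminal do but lookahead is $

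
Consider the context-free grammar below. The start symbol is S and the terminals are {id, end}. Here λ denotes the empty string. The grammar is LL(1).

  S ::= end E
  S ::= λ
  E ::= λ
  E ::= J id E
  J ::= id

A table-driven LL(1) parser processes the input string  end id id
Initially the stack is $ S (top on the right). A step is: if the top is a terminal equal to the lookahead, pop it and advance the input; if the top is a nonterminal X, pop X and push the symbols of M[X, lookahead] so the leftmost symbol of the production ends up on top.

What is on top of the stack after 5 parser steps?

     Stack      Input        Action
  1  $ S        end id id $  expand S ::= end E
  2  $ E end    end id id $  match end
  3  $ E        id id $      expand E ::= J id E
  4  $ E id J   id id $      expand J ::= id
  5  $ E id id  id id $      match id
Stack after step 5: $ E id (top = id).

id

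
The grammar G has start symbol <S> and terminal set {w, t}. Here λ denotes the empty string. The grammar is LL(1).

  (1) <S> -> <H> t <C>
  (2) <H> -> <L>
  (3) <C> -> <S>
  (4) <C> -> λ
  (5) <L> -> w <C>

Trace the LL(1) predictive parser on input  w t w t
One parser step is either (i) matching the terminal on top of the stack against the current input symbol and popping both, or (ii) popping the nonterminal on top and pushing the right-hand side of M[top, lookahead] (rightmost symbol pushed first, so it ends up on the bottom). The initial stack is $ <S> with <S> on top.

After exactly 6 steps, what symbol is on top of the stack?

<C>

     Stack          Input      Action
  1  $ <S>          w t w t $  expand <S> -> <H> t <C>
  2  $ <C> t <H>    w t w t $  expand <H> -> <L>
  3  $ <C> t <L>    w t w t $  expand <L> -> w <C>
  4  $ <C> t <C> w  w t w t $  match w
  5  $ <C> t <C>    t w t $    expand <C> -> λ
  6  $ <C> t        t w t $    match t
Stack after step 6: $ <C> (top = <C>).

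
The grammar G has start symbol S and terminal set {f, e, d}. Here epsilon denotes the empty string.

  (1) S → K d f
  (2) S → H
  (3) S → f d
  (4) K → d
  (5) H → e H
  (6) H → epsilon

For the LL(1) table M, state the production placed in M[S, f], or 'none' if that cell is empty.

FIRST(K): from K→d we get {d}. So FIRST(K) = {d}.
FIRST(H): from H→e H we get {e}; from H→epsilon we get {epsilon}. So FIRST(H) = {epsilon, e}.
FIRST(S): from S→K d f we get {d}; from S→H we get {epsilon, e}; from S→f d we get {f}. So FIRST(S) = {epsilon, d, e, f}.
FOLLOW(S) includes $ since S is the start symbol.
FOLLOW(S): S appears on no right-hand side. Thus FOLLOW(S) = {$}.
For S → K d f: FIRST(K d f) = {d}, so it goes in M[S, t] for t ∈ {d}.
For S → H: FIRST(H) = {epsilon, e}, so it goes in M[S, t] for t ∈ {e}; since epsilon ∈ FIRST, also for every t ∈ FOLLOW(S) = {$}.
For S → f d: FIRST(f d) = {f}, so it goes in M[S, t] for t ∈ {f}.

S → f d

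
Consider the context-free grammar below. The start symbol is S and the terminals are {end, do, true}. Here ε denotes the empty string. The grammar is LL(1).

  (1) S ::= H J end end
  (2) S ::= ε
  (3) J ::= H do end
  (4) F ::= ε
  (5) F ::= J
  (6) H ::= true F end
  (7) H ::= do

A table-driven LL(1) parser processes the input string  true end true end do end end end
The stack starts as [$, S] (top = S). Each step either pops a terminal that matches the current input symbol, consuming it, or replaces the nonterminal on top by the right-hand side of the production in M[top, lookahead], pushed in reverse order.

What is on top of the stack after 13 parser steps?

step 1: stack=$ S  input=true end true end do end end end $  — expand S ::= H J end end
step 2: stack=$ end end J H  input=true end true end do end end end $  — expand H ::= true F end
step 3: stack=$ end end J end F true  input=true end true end do end end end $  — match true
step 4: stack=$ end end J end F  input=end true end do end end end $  — expand F ::= ε
step 5: stack=$ end end J end  input=end true end do end end end $  — match end
step 6: stack=$ end end J  input=true end do end end end $  — expand J ::= H do end
step 7: stack=$ end end end do H  input=true end do end end end $  — expand H ::= true F end
step 8: stack=$ end end end do end F true  input=true end do end end end $  — match true
step 9: stack=$ end end end do end F  input=end do end end end $  — expand F ::= ε
step 10: stack=$ end end end do end  input=end do end end end $  — match end
step 11: stack=$ end end end do  input=do end end end $  — match do
step 12: stack=$ end end end  input=end end end $  — match end
step 13: stack=$ end end  input=end end $  — match end
Stack after step 13: $ end (top = end).

end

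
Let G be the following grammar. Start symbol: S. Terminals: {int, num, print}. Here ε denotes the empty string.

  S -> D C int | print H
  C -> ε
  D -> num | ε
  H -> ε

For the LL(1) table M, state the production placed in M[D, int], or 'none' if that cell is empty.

FIRST(C) = {ε}
FIRST(D) = {ε, num}
FIRST(H) = {ε}
FIRST(S) = {int, num, print}  (via D C int)
FOLLOW(S) includes $ since S is the start symbol.
FOLLOW(D): in S->D C int, D is followed by C int with FIRST {int}. Thus FOLLOW(D) = {int}.
For D -> num: FIRST(num) = {num}, so it goes in M[D, t] for t ∈ {num}.
For D -> ε: FIRST(ε) = {ε}, so it goes in M[D, t] for t ∈ {}; since ε ∈ FIRST, also for every t ∈ FOLLOW(D) = {int}.

D -> ε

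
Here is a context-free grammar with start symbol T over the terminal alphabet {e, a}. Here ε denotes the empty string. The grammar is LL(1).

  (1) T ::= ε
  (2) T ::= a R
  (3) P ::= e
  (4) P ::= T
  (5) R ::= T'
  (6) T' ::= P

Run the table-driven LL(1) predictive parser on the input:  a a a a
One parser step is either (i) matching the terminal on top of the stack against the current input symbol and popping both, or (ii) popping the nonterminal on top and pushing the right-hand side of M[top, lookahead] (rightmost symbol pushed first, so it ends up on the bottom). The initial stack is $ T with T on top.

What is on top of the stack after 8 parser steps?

     Stack  Input      Action
  1  $ T    a a a a $  expand T ::= a R
  2  $ R a  a a a a $  match a
  3  $ R    a a a $    expand R ::= T'
  4  $ T'   a a a $    expand T' ::= P
  5  $ P    a a a $    expand P ::= T
  6  $ T    a a a $    expand T ::= a R
  7  $ R a  a a a $    match a
  8  $ R    a a $      expand R ::= T'
Stack after step 8: $ T' (top = T').

T'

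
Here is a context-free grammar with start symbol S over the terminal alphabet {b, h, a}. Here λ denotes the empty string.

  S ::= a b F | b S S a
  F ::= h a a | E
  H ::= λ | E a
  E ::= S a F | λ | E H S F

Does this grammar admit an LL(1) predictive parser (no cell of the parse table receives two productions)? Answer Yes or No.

No

FIRST(S) = {a, b}
FIRST(F) = {λ, a, b, h}
FIRST(H) = {λ, a, b}
FIRST(E) = {λ, a, b}
FOLLOW(S) = {$, a, b, h}
FOLLOW(F) = {$, a, b, h}
FOLLOW(H) = {a, b}
FOLLOW(E) = {$, a, b, h}
Cell M[E, a] receives both E ::= S a F and E ::= λ and E ::= E H S F — the grammar is not LL(1).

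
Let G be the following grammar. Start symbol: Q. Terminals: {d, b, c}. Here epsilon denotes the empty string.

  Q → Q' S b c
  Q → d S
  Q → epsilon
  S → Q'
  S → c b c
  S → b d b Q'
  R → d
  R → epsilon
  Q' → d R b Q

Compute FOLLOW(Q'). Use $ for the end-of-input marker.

{$, b, c, d}

FIRST(R) = {epsilon, d}
FIRST(Q') = {d}
FIRST(Q) = {epsilon, d}  (via Q' S b c)
FIRST(S) = {b, c, d}  (via Q')
FOLLOW(Q) includes $ since Q is the start symbol.
FOLLOW(R): in Q'→d R b Q, R is followed by b Q with FIRST {b}. Thus FOLLOW(R) = {b}.
FOLLOW(Q): in Q'→d R b Q, the suffix after Q is empty, so FOLLOW(Q) ⊇ FOLLOW(Q') = {$, b, c, d}. Thus FOLLOW(Q) = {$, b, c, d}.
FOLLOW(S): in Q→Q' S b c, S is followed by b c with FIRST {b}; in Q→d S, the suffix after S is empty, so FOLLOW(S) ⊇ FOLLOW(Q) = {$, b, c, d}. Thus FOLLOW(S) = {$, b, c, d}.
FOLLOW(Q'): in Q→Q' S b c, Q' is followed by S b c with FIRST {b, c, d}; in S→Q', the suffix after Q' is empty, so FOLLOW(Q') ⊇ FOLLOW(S) = {$, b, c, d}; in S→b d b Q', the suffix after Q' is empty, so FOLLOW(Q') ⊇ FOLLOW(S) = {$, b, c, d}. Thus FOLLOW(Q') = {$, b, c, d}.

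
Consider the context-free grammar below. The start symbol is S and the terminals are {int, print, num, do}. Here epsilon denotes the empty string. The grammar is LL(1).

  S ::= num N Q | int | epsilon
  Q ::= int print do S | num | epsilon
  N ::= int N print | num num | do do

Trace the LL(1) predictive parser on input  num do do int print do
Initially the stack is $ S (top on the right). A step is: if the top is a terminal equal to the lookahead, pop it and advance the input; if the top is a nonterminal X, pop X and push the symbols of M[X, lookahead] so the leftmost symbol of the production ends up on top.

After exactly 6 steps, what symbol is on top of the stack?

int

     Stack      Input                     Action
  1  $ S        num do do int print do $  expand S ::= num N Q
  2  $ Q N num  num do do int print do $  match num
  3  $ Q N      do do int print do $      expand N ::= do do
  4  $ Q do do  do do int print do $      match do
  5  $ Q do     do int print do $         match do
  6  $ Q        int print do $            expand Q ::= int print do S
Stack after step 6: $ S do print int (top = int).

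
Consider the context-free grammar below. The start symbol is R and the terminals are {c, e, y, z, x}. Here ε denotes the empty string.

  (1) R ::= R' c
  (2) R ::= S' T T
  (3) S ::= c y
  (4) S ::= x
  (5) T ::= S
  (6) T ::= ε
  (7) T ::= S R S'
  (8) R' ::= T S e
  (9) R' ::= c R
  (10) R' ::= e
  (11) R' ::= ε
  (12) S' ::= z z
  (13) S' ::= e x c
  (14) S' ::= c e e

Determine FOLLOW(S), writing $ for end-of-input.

{$, c, e, x, z}

FIRST(S): from S::=c y we get {c}; from S::=x we get {x}. So FIRST(S) = {c, x}.
FIRST(S'): from S'::=z z we get {z}; from S'::=e x c we get {e}; from S'::=c e e we get {c}. So FIRST(S') = {c, e, z}.
FIRST(T): from T::=S we get {c, x}; from T::=ε we get {ε}; from T::=S R S' we get {c, x}. So FIRST(T) = {ε, c, x}.
FIRST(R'): from R'::=T S e we get {c, x}; from R'::=c R we get {c}; from R'::=e we get {e}; from R'::=ε we get {ε}. So FIRST(R') = {ε, c, e, x}.
FIRST(R): from R::=R' c we get {c, e, x}; from R::=S' T T we get {c, e, z}. So FIRST(R) = {c, e, x, z}.
FOLLOW(R) includes $ since R is the start symbol.
FOLLOW(R'): in R::=R' c, R' is followed by c with FIRST {c}. Thus FOLLOW(R') = {c}.
FOLLOW(R): in T::=S R S', R is followed by S' with FIRST {c, e, z}; in R'::=c R, the suffix after R is empty, so FOLLOW(R) ⊇ FOLLOW(R') = {c}. Thus FOLLOW(R) = {$, c, e, z}.
FOLLOW(T): in R::=S' T T (occurrence 1), T is followed by T with FIRST {ε, c, x}; in R::=S' T T (occurrence 1), the suffix after T is nullable, so FOLLOW(T) ⊇ FOLLOW(R) = {$, c, e, z}; in R::=S' T T (occurrence 2), the suffix after T is empty, so FOLLOW(T) ⊇ FOLLOW(R) = {$, c, e, z}; in R'::=T S e, T is followed by S e with FIRST {c, x}. Thus FOLLOW(T) = {$, c, e, x, z}.
FOLLOW(S): in T::=S, the suffix after S is empty, so FOLLOW(S) ⊇ FOLLOW(T) = {$, c, e, x, z}; in T::=S R S', S is followed by R S' with FIRST {c, e, x, z}; in R'::=T S e, S is followed by e with FIRST {e}. Thus FOLLOW(S) = {$, c, e, x, z}.
FOLLOW(S'): in R::=S' T T, S' is followed by T T with FIRST {ε, c, x}; in R::=S' T T, the suffix after S' is nullable, so FOLLOW(S') ⊇ FOLLOW(R) = {$, c, e, z}; in T::=S R S', the suffix after S' is empty, so FOLLOW(S') ⊇ FOLLOW(T) = {$, c, e, x, z}. Thus FOLLOW(S') = {$, c, e, x, z}.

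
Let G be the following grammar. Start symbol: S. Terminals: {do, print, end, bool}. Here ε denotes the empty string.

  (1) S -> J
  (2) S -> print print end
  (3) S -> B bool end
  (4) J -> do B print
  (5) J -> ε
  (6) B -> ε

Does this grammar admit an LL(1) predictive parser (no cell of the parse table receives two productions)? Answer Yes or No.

Yes

FIRST(S) = {ε, bool, do, print}
FIRST(J) = {ε, do}
FIRST(B) = {ε}
FOLLOW(S) = {$}
FOLLOW(J) = {$}
FOLLOW(B) = {bool, print}
Each cell of M receives at most one production.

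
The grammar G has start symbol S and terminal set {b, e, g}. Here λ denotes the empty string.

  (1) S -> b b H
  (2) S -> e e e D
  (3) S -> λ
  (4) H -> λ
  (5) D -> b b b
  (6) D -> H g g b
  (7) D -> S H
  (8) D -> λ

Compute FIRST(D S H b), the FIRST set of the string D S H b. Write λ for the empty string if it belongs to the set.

FIRST(S) = {λ, b, e}
FIRST(H) = {λ}
FIRST(D) = {λ, b, e, g}  (via H g g b, S H)
FIRST(D S H b): take FIRST of each symbol in turn, carrying on past any symbol whose FIRST contains λ; result {b, e, g}.

{b, e, g}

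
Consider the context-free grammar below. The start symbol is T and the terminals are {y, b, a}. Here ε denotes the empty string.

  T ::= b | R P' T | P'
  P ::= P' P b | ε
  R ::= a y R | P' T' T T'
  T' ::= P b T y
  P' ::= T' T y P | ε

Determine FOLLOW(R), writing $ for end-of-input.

FIRST(T) = {ε, a, b}  (via R P' T, P')
FIRST(P) = {ε, b}  (via P' P b)
FIRST(T') = {b}  (via P b T y)
FIRST(P') = {ε, b}  (via T' T y P)
FIRST(R) = {a, b}  (via P' T' T T')
FOLLOW(T) includes $ since T is the start symbol.
FOLLOW(T): in T::=R P' T, the suffix after T is empty (adds nothing new); in R::=P' T' T T', T is followed by T' with FIRST {b}; in T'::=P b T y, T is followed by y with FIRST {y}; in P'::=T' T y P, T is followed by y P with FIRST {y}. Thus FOLLOW(T) = {$, b, y}.
FOLLOW(R): in T::=R P' T, R is followed by P' T with FIRST {ε, a, b}; in T::=R P' T, the suffix after R is nullable, so FOLLOW(R) ⊇ FOLLOW(T) = {$, b, y}; in R::=a y R, the suffix after R is empty (adds nothing new). Thus FOLLOW(R) = {$, a, b, y}.
FOLLOW(T'): in R::=P' T' T T' (occurrence 1), T' is followed by T T' with FIRST {a, b}; in R::=P' T' T T' (occurrence 2), the suffix after T' is empty, so FOLLOW(T') ⊇ FOLLOW(R) = {$, a, b, y}; in P'::=T' T y P, T' is followed by T y P with FIRST {a, b, y}. Thus FOLLOW(T') = {$, a, b, y}.
FOLLOW(P'): in T::=R P' T, P' is followed by T with FIRST {ε, a, b}; in T::=R P' T, the suffix after P' is nullable, so FOLLOW(P') ⊇ FOLLOW(T) = {$, b, y}; in T::=P', the suffix after P' is empty, so FOLLOW(P') ⊇ FOLLOW(T) = {$, b, y}; in P::=P' P b, P' is followed by P b with FIRST {b}; in R::=P' T' T T', P' is followed by T' T T' with FIRST {b}. Thus FOLLOW(P') = {$, a, b, y}.
FOLLOW(P): in P::=P' P b, P is followed by b with FIRST {b}; in T'::=P b T y, P is followed by b T y with FIRST {b}; in P'::=T' T y P, the suffix after P is empty, so FOLLOW(P) ⊇ FOLLOW(P') = {$, a, b, y}. Thus FOLLOW(P) = {$, a, b, y}.

{$, a, b, y}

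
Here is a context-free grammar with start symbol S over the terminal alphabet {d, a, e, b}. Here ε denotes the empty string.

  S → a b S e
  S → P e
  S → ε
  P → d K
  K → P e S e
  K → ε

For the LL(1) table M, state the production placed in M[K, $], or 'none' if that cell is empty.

FIRST(P) = {d}
FIRST(S) = {ε, a, d}  (via P e)
FIRST(K) = {ε, d}  (via P e S e)
FOLLOW(S) includes $ since S is the start symbol.
FOLLOW(P): in S→P e, P is followed by e with FIRST {e}; in K→P e S e, P is followed by e S e with FIRST {e}. Thus FOLLOW(P) = {e}.
FOLLOW(K): in P→d K, the suffix after K is empty, so FOLLOW(K) ⊇ FOLLOW(P) = {e}. Thus FOLLOW(K) = {e}.
For K → P e S e: FIRST(P e S e) = {d}, so it goes in M[K, t] for t ∈ {d}.
For K → ε: FIRST(ε) = {ε}, so it goes in M[K, t] for t ∈ {}; since ε ∈ FIRST, also for every t ∈ FOLLOW(K) = {e}.
None of these place a production in M[K, $].

none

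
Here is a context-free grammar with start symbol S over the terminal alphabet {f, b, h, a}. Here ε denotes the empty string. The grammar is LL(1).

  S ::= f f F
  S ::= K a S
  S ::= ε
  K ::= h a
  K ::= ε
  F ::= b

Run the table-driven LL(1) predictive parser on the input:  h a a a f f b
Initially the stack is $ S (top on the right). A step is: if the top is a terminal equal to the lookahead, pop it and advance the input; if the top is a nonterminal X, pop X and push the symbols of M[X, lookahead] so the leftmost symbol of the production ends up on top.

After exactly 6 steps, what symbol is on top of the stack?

     Stack      Input            Action
  1  $ S        h a a a f f b $  expand S ::= K a S
  2  $ S a K    h a a a f f b $  expand K ::= h a
  3  $ S a a h  h a a a f f b $  match h
  4  $ S a a    a a a f f b $    match a
  5  $ S a      a a f f b $      match a
  6  $ S        a f f b $        expand S ::= K a S
Stack after step 6: $ S a K (top = K).

K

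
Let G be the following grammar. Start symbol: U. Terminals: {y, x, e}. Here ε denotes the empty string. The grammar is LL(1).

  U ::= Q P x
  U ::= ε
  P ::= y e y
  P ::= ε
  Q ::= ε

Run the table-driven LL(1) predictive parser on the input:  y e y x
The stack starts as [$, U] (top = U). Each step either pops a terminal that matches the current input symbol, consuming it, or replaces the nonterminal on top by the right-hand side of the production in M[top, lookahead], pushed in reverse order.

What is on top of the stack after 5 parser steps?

step 1: stack=$ U  input=y e y x $  — expand U ::= Q P x
step 2: stack=$ x P Q  input=y e y x $  — expand Q ::= ε
step 3: stack=$ x P  input=y e y x $  — expand P ::= y e y
step 4: stack=$ x y e y  input=y e y x $  — match y
step 5: stack=$ x y e  input=e y x $  — match e
Stack after step 5: $ x y (top = y).

y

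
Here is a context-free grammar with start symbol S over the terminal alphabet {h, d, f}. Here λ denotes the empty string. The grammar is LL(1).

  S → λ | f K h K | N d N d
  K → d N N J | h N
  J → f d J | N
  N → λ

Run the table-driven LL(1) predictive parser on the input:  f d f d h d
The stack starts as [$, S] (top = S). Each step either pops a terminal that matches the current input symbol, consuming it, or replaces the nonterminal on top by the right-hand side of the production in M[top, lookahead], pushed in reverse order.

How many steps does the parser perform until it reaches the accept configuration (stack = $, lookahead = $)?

18

      Stack          Input          Action
   1  $ S            f d f d h d $  expand S → f K h K
   2  $ K h K f      f d f d h d $  match f
   3  $ K h K        d f d h d $    expand K → d N N J
   4  $ K h J N N d  d f d h d $    match d
   5  $ K h J N N    f d h d $      expand N → λ
   6  $ K h J N      f d h d $      expand N → λ
   7  $ K h J        f d h d $      expand J → f d J
   8  $ K h J d f    f d h d $      match f
   9  $ K h J d      d h d $        match d
  10  $ K h J        h d $          expand J → N
  11  $ K h N        h d $          expand N → λ
  12  $ K h          h d $          match h
  13  $ K            d $            expand K → d N N J
  14  $ J N N d      d $            match d
  15  $ J N N        $              expand N → λ
  16  $ J N          $              expand N → λ
  17  $ J            $              expand J → N
  18  $ N            $              expand N → λ
Accept reached after 18 steps.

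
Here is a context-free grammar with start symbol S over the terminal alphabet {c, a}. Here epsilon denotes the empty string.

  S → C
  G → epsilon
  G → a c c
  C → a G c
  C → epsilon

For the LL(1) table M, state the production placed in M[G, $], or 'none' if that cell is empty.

FIRST(G): from G→epsilon we get {epsilon}; from G→a c c we get {a}. So FIRST(G) = {epsilon, a}.
FIRST(C): from C→a G c we get {a}; from C→epsilon we get {epsilon}. So FIRST(C) = {epsilon, a}.
FIRST(S): from S→C we get {epsilon, a}. So FIRST(S) = {epsilon, a}.
FOLLOW(S) includes $ since S is the start symbol.
FOLLOW(G): in C→a G c, G is followed by c with FIRST {c}. Thus FOLLOW(G) = {c}.
For G → epsilon: FIRST(epsilon) = {epsilon}, so it goes in M[G, t] for t ∈ {}; since epsilon ∈ FIRST, also for every t ∈ FOLLOW(G) = {c}.
For G → a c c: FIRST(a c c) = {a}, so it goes in M[G, t] for t ∈ {a}.
None of these place a production in M[G, $].

none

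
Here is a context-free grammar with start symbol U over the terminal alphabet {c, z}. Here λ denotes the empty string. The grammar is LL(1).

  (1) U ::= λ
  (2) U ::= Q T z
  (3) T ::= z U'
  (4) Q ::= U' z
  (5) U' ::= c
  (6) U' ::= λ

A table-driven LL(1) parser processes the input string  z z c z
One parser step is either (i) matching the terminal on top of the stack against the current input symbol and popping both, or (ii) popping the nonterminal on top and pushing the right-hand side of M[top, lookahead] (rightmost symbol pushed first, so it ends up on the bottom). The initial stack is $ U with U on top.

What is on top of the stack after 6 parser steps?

U'

     Stack       Input      Action
  1  $ U         z z c z $  expand U ::= Q T z
  2  $ z T Q     z z c z $  expand Q ::= U' z
  3  $ z T z U'  z z c z $  expand U' ::= λ
  4  $ z T z     z z c z $  match z
  5  $ z T       z c z $    expand T ::= z U'
  6  $ z U' z    z c z $    match z
Stack after step 6: $ z U' (top = U').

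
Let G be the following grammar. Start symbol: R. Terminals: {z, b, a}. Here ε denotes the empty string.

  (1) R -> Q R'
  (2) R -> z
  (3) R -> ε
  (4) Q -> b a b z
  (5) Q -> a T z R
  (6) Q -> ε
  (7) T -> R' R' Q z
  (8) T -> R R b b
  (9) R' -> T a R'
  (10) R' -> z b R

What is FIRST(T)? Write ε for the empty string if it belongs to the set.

FIRST(Q): from Q->b a b z we get {b}; from Q->a T z R we get {a}; from Q->ε we get {ε}. So FIRST(Q) = {ε, a, b}.
FIRST(R): from R->Q R' we get {a, b, z}; from R->z we get {z}; from R->ε we get {ε}. So FIRST(R) = {ε, a, b, z}.
FIRST(T): from T->R' R' Q z we get {a, b, z}; from T->R R b b we get {a, b, z}. So FIRST(T) = {a, b, z}.
FIRST(R'): from R'->T a R' we get {a, b, z}; from R'->z b R we get {z}. So FIRST(R') = {a, b, z}.

{a, b, z}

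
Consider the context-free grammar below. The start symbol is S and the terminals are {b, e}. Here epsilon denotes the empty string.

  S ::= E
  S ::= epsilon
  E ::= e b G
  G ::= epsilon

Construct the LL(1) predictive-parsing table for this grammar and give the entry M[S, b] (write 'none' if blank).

none

FIRST(E): from E::=e b G we get {e}. So FIRST(E) = {e}.
FIRST(G): from G::=epsilon we get {epsilon}. So FIRST(G) = {epsilon}.
FIRST(S): from S::=E we get {e}; from S::=epsilon we get {epsilon}. So FIRST(S) = {epsilon, e}.
FOLLOW(S) includes $ since S is the start symbol.
FOLLOW(S): S appears on no right-hand side. Thus FOLLOW(S) = {$}.
For S ::= E: FIRST(E) = {e}, so it goes in M[S, t] for t ∈ {e}.
For S ::= epsilon: FIRST(epsilon) = {epsilon}, so it goes in M[S, t] for t ∈ {}; since epsilon ∈ FIRST, also for every t ∈ FOLLOW(S) = {$}.
None of these place a production in M[S, b].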